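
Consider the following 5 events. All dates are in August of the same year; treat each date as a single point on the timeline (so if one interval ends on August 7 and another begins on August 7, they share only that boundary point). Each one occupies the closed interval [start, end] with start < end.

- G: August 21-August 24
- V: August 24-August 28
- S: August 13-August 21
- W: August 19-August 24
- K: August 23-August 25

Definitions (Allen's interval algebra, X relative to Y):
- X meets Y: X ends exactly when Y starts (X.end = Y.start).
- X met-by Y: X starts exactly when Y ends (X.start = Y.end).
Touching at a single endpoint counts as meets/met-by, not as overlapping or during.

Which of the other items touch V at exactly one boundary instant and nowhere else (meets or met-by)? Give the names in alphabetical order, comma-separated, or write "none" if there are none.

G, W

Target V = [August 24, August 28].
G [August 21, August 24] → meets → yes.
K [August 23, August 25] → overlaps → no.
S [August 13, August 21] → before → no.
W [August 19, August 24] → meets → yes.
Result: G, W.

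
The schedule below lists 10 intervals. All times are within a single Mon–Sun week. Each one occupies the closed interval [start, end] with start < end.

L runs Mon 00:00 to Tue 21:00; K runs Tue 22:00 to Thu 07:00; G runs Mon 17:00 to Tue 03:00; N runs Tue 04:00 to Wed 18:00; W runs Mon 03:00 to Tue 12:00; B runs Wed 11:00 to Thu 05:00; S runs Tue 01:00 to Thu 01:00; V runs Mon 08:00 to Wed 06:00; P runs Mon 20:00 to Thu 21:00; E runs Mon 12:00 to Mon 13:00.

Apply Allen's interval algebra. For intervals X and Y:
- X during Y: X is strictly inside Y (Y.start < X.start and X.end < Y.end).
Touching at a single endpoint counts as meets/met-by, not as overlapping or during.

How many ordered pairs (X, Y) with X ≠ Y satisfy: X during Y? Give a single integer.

13

Checking all 90 ordered pairs for relation 'during'; matching pairs in alphabetical order:
(B, K): B during K ✓
(B, P): B during P ✓
(E, L): E during L ✓
(E, V): E during V ✓
(E, W): E during W ✓
(G, L): G during L ✓
(G, V): G during V ✓
(G, W): G during W ✓
(K, P): K during P ✓
(N, P): N during P ✓
(N, S): N during S ✓
(S, P): S during P ✓
(W, L): W during L ✓
Count: 13.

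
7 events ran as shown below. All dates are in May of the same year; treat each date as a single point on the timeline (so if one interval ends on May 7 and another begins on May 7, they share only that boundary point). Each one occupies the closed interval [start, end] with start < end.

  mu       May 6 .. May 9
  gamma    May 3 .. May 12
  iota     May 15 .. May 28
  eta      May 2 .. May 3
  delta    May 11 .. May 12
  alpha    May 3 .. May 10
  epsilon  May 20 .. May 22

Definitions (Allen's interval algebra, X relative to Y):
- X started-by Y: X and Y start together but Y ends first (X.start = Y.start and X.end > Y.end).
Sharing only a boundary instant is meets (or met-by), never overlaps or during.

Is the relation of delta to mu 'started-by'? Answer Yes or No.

No

delta = [May 11, May 12], mu = [May 6, May 9].
Actual relation of delta to mu: after.
Asked whether 'started-by' holds → No.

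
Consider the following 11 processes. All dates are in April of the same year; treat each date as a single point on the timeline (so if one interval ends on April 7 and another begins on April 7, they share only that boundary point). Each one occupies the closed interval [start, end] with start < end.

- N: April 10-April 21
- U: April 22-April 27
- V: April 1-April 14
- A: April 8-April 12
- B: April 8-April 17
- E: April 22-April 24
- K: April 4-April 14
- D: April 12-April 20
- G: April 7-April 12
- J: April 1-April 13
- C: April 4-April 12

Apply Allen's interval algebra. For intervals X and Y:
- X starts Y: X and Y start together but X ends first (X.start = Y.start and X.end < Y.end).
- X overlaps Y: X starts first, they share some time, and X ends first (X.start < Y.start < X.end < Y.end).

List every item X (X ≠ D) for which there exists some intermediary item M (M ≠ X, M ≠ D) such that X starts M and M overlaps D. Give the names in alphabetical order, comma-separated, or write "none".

A, C, J

Target D = [April 12, April 20].
Intermediaries M with M overlaps D: B, J, K, V.
Via B — items with X starts B: A.
Via J — items with X starts J: none.
Via K — items with X starts K: C.
Via V — items with X starts V: J.
Union: A, C, J.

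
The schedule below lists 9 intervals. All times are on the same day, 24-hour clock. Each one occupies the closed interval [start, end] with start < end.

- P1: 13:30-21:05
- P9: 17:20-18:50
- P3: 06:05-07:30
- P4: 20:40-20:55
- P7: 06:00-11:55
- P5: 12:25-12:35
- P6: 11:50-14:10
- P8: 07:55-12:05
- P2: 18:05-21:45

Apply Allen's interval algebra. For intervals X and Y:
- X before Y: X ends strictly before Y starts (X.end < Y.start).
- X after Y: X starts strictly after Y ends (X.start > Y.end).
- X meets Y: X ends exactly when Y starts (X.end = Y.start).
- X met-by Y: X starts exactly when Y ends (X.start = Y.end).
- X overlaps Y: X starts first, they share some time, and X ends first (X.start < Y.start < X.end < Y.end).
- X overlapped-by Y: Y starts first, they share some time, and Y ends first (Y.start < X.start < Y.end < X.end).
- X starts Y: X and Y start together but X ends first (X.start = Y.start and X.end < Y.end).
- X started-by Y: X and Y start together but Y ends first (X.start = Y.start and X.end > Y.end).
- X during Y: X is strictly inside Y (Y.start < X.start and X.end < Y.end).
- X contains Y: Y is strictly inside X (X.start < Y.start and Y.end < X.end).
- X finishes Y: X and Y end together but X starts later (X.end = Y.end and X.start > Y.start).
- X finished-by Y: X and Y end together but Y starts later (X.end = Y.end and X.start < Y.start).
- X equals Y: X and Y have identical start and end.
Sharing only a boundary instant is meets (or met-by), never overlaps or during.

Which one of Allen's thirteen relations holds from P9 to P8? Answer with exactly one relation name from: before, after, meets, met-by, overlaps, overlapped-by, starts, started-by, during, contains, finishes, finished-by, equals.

P9 = [17:20, 18:50]; P8 = [07:55, 12:05].
Compare endpoints: P9.start > P8.start, P9.start > P8.end, P9.end > P8.start, P9.end > P8.end.
That pattern is 'after'.

after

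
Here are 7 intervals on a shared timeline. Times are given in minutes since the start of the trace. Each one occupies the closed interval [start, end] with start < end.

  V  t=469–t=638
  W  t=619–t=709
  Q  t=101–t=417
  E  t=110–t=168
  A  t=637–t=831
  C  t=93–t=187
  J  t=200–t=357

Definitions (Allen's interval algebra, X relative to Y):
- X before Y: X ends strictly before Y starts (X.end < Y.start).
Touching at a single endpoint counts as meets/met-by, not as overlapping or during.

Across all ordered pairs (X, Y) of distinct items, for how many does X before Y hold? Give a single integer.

Checking all 42 ordered pairs for relation 'before'; matching pairs in alphabetical order:
(C, A): C before A ✓
(C, J): C before J ✓
(C, V): C before V ✓
(C, W): C before W ✓
(E, A): E before A ✓
(E, J): E before J ✓
(E, V): E before V ✓
(E, W): E before W ✓
(J, A): J before A ✓
(J, V): J before V ✓
(J, W): J before W ✓
(Q, A): Q before A ✓
(Q, V): Q before V ✓
(Q, W): Q before W ✓
Count: 14.

14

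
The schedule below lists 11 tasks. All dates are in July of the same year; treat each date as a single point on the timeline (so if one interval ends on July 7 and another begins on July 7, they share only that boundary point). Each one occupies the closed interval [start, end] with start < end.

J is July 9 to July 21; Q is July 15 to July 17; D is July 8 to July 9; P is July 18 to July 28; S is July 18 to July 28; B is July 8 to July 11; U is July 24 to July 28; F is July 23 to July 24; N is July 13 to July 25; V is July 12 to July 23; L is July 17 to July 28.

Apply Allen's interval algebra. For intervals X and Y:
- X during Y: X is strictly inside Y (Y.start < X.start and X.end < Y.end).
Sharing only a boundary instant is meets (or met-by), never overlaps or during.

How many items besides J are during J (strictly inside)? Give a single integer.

1

Target J = [July 9, July 21].
B [July 8, July 11] → overlaps → no.
D [July 8, July 9] → meets → no.
F [July 23, July 24] → after → no.
L [July 17, July 28] → overlapped-by → no.
N [July 13, July 25] → overlapped-by → no.
P [July 18, July 28] → overlapped-by → no.
Q [July 15, July 17] → during → counts.
S [July 18, July 28] → overlapped-by → no.
U [July 24, July 28] → after → no.
V [July 12, July 23] → overlapped-by → no.
Total: 1.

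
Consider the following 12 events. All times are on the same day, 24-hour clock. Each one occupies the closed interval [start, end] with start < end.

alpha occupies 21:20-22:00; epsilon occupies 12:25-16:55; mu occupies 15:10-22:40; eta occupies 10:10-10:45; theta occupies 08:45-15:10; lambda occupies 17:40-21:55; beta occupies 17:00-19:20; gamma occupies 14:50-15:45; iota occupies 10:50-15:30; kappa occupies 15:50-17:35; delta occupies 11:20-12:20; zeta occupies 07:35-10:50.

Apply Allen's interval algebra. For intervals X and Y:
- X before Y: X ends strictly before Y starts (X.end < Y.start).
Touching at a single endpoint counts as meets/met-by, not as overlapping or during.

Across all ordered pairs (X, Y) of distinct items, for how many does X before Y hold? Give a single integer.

Checking all 132 ordered pairs for relation 'before'; matching pairs in alphabetical order:
(beta, alpha): beta before alpha ✓
(delta, alpha): delta before alpha ✓
(delta, beta): delta before beta ✓
(delta, epsilon): delta before epsilon ✓
(delta, gamma): delta before gamma ✓
(delta, kappa): delta before kappa ✓
(delta, lambda): delta before lambda ✓
(delta, mu): delta before mu ✓
(epsilon, alpha): epsilon before alpha ✓
(epsilon, beta): epsilon before beta ✓
(epsilon, lambda): epsilon before lambda ✓
(eta, alpha): eta before alpha ✓
(eta, beta): eta before beta ✓
(eta, delta): eta before delta ✓
(eta, epsilon): eta before epsilon ✓
(eta, gamma): eta before gamma ✓
(eta, iota): eta before iota ✓
(eta, kappa): eta before kappa ✓
(eta, lambda): eta before lambda ✓
(eta, mu): eta before mu ✓
(gamma, alpha): gamma before alpha ✓
(gamma, beta): gamma before beta ✓
(gamma, kappa): gamma before kappa ✓
(gamma, lambda): gamma before lambda ✓
... plus 18 further pairs not listed.
Count: 42.

42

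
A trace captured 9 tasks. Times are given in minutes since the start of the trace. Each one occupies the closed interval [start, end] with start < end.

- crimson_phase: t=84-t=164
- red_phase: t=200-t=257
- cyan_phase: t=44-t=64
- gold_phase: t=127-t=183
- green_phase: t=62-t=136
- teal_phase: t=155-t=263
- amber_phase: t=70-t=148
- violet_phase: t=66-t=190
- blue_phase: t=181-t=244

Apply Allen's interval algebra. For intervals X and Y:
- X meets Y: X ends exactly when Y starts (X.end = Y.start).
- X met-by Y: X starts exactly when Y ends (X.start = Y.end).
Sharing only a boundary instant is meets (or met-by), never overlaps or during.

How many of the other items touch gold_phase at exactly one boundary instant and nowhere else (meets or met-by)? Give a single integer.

0

Target gold_phase = [t=127, t=183].
amber_phase [t=70, t=148] → overlaps → no.
blue_phase [t=181, t=244] → overlapped-by → no.
crimson_phase [t=84, t=164] → overlaps → no.
cyan_phase [t=44, t=64] → before → no.
green_phase [t=62, t=136] → overlaps → no.
red_phase [t=200, t=257] → after → no.
teal_phase [t=155, t=263] → overlapped-by → no.
violet_phase [t=66, t=190] → contains → no.
Total: 0.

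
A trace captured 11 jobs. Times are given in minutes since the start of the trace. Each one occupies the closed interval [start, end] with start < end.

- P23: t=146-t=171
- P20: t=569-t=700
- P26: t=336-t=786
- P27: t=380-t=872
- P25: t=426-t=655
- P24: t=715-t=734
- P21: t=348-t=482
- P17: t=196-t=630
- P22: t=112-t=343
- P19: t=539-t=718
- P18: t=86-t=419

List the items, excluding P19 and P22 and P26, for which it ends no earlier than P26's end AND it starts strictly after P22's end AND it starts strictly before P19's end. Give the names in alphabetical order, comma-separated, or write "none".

Conditions: its end is no earlier than P26's end (X.end >= t=786) AND its start is strictly after P22's end (X.start > t=343) AND its start is strictly before P19's end (X.start < t=718).
P17: end t=630 >= t=786? ✗; start t=196 > t=343? ✗; start t=196 < t=718? ✓ → no.
P18: end t=419 >= t=786? ✗; start t=86 > t=343? ✗; start t=86 < t=718? ✓ → no.
P20: end t=700 >= t=786? ✗; start t=569 > t=343? ✓; start t=569 < t=718? ✓ → no.
P21: end t=482 >= t=786? ✗; start t=348 > t=343? ✓; start t=348 < t=718? ✓ → no.
P23: end t=171 >= t=786? ✗; start t=146 > t=343? ✗; start t=146 < t=718? ✓ → no.
P24: end t=734 >= t=786? ✗; start t=715 > t=343? ✓; start t=715 < t=718? ✓ → no.
P25: end t=655 >= t=786? ✗; start t=426 > t=343? ✓; start t=426 < t=718? ✓ → no.
P27: end t=872 >= t=786? ✓; start t=380 > t=343? ✓; start t=380 < t=718? ✓ → yes.
Result: P27.

P27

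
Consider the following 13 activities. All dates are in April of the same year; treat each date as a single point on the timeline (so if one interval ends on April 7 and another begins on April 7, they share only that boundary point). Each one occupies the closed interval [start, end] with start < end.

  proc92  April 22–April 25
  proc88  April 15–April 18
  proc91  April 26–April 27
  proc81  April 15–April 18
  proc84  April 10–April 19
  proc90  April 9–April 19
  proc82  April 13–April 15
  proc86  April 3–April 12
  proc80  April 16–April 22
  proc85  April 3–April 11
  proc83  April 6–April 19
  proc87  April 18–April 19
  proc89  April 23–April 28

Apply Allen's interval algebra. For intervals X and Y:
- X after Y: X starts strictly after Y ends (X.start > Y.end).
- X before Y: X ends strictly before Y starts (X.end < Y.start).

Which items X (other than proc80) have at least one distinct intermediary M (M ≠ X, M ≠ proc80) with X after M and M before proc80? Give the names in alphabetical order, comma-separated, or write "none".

proc81, proc82, proc87, proc88, proc89, proc91, proc92

Target proc80 = [April 16, April 22].
Intermediaries M with M before proc80: proc82, proc85, proc86.
Via proc82 — items with X after proc82: proc87, proc89, proc91, proc92.
Via proc85 — items with X after proc85: proc81, proc82, proc87, proc88, proc89, proc91, proc92.
Via proc86 — items with X after proc86: proc81, proc82, proc87, proc88, proc89, proc91, proc92.
Union: proc81, proc82, proc87, proc88, proc89, proc91, proc92.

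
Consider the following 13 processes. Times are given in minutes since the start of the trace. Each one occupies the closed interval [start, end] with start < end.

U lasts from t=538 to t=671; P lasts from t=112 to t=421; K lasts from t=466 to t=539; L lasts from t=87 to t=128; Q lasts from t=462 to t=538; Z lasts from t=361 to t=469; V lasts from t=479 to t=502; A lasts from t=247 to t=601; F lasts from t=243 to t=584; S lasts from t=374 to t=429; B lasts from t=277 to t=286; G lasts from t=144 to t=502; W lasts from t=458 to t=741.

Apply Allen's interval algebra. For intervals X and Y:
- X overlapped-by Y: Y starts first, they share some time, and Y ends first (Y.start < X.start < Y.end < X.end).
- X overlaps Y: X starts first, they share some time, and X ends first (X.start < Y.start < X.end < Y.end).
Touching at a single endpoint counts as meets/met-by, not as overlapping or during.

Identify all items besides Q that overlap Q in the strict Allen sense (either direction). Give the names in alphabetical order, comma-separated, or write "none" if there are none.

G, K, Z

Target Q = [t=462, t=538].
A [t=247, t=601] → contains → no.
B [t=277, t=286] → before → no.
F [t=243, t=584] → contains → no.
G [t=144, t=502] → overlaps → yes.
K [t=466, t=539] → overlapped-by → yes.
L [t=87, t=128] → before → no.
P [t=112, t=421] → before → no.
S [t=374, t=429] → before → no.
U [t=538, t=671] → met-by → no.
V [t=479, t=502] → during → no.
W [t=458, t=741] → contains → no.
Z [t=361, t=469] → overlaps → yes.
Result: G, K, Z.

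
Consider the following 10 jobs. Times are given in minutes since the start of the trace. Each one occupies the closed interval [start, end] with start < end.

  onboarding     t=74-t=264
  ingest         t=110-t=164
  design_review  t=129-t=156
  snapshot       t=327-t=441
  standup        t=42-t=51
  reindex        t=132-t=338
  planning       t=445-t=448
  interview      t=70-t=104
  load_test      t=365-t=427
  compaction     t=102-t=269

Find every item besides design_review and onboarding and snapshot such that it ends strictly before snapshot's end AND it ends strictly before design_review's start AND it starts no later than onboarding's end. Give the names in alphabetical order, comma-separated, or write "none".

Conditions: its end is strictly before snapshot's end (X.end < t=441) AND its end is strictly before design_review's start (X.end < t=129) AND its start is no later than onboarding's end (X.start <= t=264).
compaction: end t=269 < t=441? ✓; end t=269 < t=129? ✗; start t=102 <= t=264? ✓ → no.
ingest: end t=164 < t=441? ✓; end t=164 < t=129? ✗; start t=110 <= t=264? ✓ → no.
interview: end t=104 < t=441? ✓; end t=104 < t=129? ✓; start t=70 <= t=264? ✓ → yes.
load_test: end t=427 < t=441? ✓; end t=427 < t=129? ✗; start t=365 <= t=264? ✗ → no.
planning: end t=448 < t=441? ✗; end t=448 < t=129? ✗; start t=445 <= t=264? ✗ → no.
reindex: end t=338 < t=441? ✓; end t=338 < t=129? ✗; start t=132 <= t=264? ✓ → no.
standup: end t=51 < t=441? ✓; end t=51 < t=129? ✓; start t=42 <= t=264? ✓ → yes.
Result: interview, standup.

interview, standup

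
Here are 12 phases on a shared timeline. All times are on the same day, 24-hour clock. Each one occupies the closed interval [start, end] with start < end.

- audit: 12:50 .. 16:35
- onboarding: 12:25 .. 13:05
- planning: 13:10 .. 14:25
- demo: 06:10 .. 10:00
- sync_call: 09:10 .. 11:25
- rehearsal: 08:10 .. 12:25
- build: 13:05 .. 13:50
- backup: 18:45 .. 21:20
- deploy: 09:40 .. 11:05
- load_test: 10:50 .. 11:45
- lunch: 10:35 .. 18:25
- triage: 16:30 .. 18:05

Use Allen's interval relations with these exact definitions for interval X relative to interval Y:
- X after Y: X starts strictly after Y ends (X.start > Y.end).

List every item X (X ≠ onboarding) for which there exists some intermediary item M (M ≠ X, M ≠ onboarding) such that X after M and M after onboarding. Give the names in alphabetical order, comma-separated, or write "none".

backup, triage

Target onboarding = [12:25, 13:05].
Intermediaries M with M after onboarding: backup, planning, triage.
Via backup — items with X after backup: none.
Via planning — items with X after planning: backup, triage.
Via triage — items with X after triage: backup.
Union: backup, triage.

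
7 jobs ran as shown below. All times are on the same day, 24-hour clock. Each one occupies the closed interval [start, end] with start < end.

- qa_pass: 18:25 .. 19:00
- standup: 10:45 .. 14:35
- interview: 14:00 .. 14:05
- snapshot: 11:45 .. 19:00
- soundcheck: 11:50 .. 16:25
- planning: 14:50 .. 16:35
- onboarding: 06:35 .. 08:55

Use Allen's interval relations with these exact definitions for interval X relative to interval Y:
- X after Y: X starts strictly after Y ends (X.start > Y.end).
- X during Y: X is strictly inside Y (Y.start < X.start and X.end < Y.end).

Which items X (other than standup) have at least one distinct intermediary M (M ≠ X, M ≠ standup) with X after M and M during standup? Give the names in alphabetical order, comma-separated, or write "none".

planning, qa_pass

Target standup = [10:45, 14:35].
Intermediaries M with M during standup: interview.
Via interview — items with X after interview: planning, qa_pass.
Union: planning, qa_pass.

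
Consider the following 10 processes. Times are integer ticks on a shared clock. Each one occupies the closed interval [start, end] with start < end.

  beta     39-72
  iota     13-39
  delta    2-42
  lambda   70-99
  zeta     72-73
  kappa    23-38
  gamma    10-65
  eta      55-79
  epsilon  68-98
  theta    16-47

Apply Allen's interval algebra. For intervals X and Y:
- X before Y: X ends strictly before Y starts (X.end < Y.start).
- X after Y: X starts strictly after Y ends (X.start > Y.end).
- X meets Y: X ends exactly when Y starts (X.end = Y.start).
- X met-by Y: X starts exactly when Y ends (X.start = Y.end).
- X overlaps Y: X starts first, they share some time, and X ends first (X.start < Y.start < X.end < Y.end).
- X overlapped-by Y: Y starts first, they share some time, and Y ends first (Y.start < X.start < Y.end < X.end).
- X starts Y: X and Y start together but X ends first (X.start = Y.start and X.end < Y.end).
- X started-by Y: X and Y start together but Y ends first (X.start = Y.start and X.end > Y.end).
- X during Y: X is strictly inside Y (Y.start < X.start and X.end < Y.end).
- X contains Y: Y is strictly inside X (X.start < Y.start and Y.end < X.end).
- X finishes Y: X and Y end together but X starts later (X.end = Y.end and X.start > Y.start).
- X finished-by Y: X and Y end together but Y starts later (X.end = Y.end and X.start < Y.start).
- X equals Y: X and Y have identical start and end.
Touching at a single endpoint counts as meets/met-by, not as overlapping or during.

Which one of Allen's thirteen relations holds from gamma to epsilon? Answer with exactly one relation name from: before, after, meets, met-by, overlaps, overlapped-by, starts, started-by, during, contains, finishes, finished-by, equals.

gamma = [10, 65]; epsilon = [68, 98].
Compare endpoints: gamma.start < epsilon.start, gamma.start < epsilon.end, gamma.end < epsilon.start, gamma.end < epsilon.end.
That pattern is 'before'.

before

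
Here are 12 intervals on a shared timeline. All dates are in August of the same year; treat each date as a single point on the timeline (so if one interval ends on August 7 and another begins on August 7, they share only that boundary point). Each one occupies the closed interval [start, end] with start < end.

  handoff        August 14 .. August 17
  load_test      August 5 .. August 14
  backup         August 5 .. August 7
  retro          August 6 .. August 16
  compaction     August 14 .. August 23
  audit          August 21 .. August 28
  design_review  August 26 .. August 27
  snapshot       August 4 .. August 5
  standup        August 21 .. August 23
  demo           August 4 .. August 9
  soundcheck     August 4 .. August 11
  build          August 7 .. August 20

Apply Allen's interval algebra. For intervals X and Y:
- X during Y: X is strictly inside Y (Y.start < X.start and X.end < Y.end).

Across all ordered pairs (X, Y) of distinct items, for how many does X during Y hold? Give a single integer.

4

Checking all 132 ordered pairs for relation 'during'; matching pairs in alphabetical order:
(backup, demo): backup during demo ✓
(backup, soundcheck): backup during soundcheck ✓
(design_review, audit): design_review during audit ✓
(handoff, build): handoff during build ✓
Count: 4.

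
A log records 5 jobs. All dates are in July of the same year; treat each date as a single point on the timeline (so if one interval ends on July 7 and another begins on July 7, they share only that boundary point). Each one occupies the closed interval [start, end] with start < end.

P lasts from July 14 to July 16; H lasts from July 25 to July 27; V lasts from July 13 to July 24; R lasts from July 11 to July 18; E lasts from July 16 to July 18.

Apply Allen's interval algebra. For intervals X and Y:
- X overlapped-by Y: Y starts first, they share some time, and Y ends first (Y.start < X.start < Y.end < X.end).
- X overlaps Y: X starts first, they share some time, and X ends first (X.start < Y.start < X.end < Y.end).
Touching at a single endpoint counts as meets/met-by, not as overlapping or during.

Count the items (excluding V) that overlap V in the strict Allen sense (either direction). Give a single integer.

1

Target V = [July 13, July 24].
E [July 16, July 18] → during → no.
H [July 25, July 27] → after → no.
P [July 14, July 16] → during → no.
R [July 11, July 18] → overlaps → counts.
Total: 1.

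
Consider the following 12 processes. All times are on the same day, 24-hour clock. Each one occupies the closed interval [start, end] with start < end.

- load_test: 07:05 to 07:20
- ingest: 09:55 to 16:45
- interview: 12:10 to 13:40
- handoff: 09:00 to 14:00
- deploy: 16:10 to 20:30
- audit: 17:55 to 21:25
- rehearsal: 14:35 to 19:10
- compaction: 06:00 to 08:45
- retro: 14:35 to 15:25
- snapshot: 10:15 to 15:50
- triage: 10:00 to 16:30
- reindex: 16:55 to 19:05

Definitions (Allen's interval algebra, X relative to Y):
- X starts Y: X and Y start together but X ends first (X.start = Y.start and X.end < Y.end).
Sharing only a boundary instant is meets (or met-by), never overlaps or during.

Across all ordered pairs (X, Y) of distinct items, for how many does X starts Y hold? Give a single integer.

Checking all 132 ordered pairs for relation 'starts'; matching pairs in alphabetical order:
(retro, rehearsal): retro starts rehearsal ✓
Count: 1.

1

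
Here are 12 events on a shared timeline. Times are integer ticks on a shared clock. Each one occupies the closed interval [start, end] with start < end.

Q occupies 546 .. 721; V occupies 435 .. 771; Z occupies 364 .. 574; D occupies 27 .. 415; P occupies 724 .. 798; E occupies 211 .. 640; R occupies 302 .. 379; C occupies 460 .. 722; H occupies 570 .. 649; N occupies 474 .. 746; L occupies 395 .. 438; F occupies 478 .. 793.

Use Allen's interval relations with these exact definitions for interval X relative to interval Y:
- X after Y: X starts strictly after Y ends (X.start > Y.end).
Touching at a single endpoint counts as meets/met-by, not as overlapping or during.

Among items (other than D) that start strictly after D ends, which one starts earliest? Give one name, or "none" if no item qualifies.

Target D = [27, 415].
C [460, 722] → after → candidate.
E [211, 640] → overlapped-by → excluded.
F [478, 793] → after → candidate.
H [570, 649] → after → candidate.
L [395, 438] → overlapped-by → excluded.
N [474, 746] → after → candidate.
P [724, 798] → after → candidate.
Q [546, 721] → after → candidate.
R [302, 379] → during → excluded.
V [435, 771] → after → candidate.
Z [364, 574] → overlapped-by → excluded.
Among candidates, earliest start is 435 → V.

V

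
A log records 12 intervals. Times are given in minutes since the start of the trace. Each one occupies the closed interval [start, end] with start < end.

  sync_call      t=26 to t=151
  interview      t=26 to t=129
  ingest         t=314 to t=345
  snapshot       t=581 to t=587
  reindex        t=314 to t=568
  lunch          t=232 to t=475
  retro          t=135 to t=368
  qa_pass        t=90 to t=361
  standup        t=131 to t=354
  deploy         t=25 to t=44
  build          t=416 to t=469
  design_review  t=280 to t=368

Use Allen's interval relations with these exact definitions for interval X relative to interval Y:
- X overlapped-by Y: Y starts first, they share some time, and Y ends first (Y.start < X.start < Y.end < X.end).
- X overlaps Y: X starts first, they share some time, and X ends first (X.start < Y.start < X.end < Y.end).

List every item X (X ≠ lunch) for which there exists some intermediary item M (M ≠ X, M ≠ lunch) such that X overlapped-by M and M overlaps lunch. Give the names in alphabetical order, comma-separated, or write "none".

design_review, reindex, retro

Target lunch = [t=232, t=475].
Intermediaries M with M overlaps lunch: qa_pass, retro, standup.
Via qa_pass — items with X overlapped-by qa_pass: design_review, reindex, retro.
Via retro — items with X overlapped-by retro: reindex.
Via standup — items with X overlapped-by standup: design_review, reindex, retro.
Union: design_review, reindex, retro.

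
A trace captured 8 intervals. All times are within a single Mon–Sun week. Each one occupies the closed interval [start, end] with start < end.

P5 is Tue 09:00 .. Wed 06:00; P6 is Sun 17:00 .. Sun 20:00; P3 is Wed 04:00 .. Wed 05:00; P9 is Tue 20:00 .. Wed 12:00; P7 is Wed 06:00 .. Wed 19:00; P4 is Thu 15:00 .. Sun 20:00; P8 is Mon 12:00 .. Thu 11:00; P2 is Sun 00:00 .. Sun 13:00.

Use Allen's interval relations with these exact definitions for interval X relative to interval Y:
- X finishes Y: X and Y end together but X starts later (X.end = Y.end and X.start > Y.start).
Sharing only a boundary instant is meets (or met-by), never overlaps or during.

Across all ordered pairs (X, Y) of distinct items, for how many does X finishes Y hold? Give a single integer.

1

Checking all 56 ordered pairs for relation 'finishes'; matching pairs in alphabetical order:
(P6, P4): P6 finishes P4 ✓
Count: 1.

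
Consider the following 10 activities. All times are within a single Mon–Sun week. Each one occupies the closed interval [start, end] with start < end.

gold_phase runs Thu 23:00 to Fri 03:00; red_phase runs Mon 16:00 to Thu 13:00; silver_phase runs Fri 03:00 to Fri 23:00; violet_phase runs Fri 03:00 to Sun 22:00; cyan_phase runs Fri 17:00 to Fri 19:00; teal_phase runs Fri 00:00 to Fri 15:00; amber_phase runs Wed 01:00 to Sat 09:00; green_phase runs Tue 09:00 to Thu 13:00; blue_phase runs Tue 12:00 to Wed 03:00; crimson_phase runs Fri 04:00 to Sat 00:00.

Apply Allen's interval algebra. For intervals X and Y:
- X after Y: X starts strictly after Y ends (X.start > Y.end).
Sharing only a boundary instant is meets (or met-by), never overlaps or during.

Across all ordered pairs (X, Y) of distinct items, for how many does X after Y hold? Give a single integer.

21

Checking all 90 ordered pairs for relation 'after'; matching pairs in alphabetical order:
(crimson_phase, blue_phase): crimson_phase after blue_phase ✓
(crimson_phase, gold_phase): crimson_phase after gold_phase ✓
(crimson_phase, green_phase): crimson_phase after green_phase ✓
(crimson_phase, red_phase): crimson_phase after red_phase ✓
(cyan_phase, blue_phase): cyan_phase after blue_phase ✓
(cyan_phase, gold_phase): cyan_phase after gold_phase ✓
(cyan_phase, green_phase): cyan_phase after green_phase ✓
(cyan_phase, red_phase): cyan_phase after red_phase ✓
(cyan_phase, teal_phase): cyan_phase after teal_phase ✓
(gold_phase, blue_phase): gold_phase after blue_phase ✓
(gold_phase, green_phase): gold_phase after green_phase ✓
(gold_phase, red_phase): gold_phase after red_phase ✓
(silver_phase, blue_phase): silver_phase after blue_phase ✓
(silver_phase, green_phase): silver_phase after green_phase ✓
(silver_phase, red_phase): silver_phase after red_phase ✓
(teal_phase, blue_phase): teal_phase after blue_phase ✓
(teal_phase, green_phase): teal_phase after green_phase ✓
(teal_phase, red_phase): teal_phase after red_phase ✓
(violet_phase, blue_phase): violet_phase after blue_phase ✓
(violet_phase, green_phase): violet_phase after green_phase ✓
(violet_phase, red_phase): violet_phase after red_phase ✓
Count: 21.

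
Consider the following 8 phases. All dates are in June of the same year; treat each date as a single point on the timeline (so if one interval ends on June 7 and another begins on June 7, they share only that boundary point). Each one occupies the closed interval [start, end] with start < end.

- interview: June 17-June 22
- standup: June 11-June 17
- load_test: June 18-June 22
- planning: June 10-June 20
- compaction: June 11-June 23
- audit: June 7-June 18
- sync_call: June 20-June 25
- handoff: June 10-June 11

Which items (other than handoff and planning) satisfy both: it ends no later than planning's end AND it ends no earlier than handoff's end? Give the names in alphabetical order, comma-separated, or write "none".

Conditions: its end is no later than planning's end (X.end <= June 20) AND its end is no earlier than handoff's end (X.end >= June 11).
audit: end June 18 <= June 20? ✓; end June 18 >= June 11? ✓ → yes.
compaction: end June 23 <= June 20? ✗; end June 23 >= June 11? ✓ → no.
interview: end June 22 <= June 20? ✗; end June 22 >= June 11? ✓ → no.
load_test: end June 22 <= June 20? ✗; end June 22 >= June 11? ✓ → no.
standup: end June 17 <= June 20? ✓; end June 17 >= June 11? ✓ → yes.
sync_call: end June 25 <= June 20? ✗; end June 25 >= June 11? ✓ → no.
Result: audit, standup.

audit, standup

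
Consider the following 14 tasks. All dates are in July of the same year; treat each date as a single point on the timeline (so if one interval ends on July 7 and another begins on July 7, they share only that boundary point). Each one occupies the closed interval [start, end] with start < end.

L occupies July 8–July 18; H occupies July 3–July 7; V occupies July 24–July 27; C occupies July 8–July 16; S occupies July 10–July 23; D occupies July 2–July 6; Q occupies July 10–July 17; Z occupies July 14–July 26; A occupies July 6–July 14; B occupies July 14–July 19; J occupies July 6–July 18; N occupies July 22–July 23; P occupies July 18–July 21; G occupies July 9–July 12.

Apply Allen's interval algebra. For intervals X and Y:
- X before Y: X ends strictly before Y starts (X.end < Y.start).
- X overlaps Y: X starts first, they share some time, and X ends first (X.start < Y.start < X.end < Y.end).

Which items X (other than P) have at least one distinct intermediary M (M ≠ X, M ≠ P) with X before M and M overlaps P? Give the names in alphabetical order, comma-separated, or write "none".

D, G, H

Target P = [July 18, July 21].
Intermediaries M with M overlaps P: B.
Via B — items with X before B: D, G, H.
Union: D, G, H.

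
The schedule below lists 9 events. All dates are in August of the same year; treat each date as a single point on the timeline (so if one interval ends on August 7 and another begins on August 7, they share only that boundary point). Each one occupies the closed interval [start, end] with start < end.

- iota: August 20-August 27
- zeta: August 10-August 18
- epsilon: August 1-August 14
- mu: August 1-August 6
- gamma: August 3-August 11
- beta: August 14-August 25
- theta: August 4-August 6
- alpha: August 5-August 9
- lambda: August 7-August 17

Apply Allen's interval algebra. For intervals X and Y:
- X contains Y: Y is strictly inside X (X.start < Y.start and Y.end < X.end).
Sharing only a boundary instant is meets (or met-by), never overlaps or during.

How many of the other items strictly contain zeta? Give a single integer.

0

Target zeta = [August 10, August 18].
alpha [August 5, August 9] → before → no.
beta [August 14, August 25] → overlapped-by → no.
epsilon [August 1, August 14] → overlaps → no.
gamma [August 3, August 11] → overlaps → no.
iota [August 20, August 27] → after → no.
lambda [August 7, August 17] → overlaps → no.
mu [August 1, August 6] → before → no.
theta [August 4, August 6] → before → no.
Total: 0.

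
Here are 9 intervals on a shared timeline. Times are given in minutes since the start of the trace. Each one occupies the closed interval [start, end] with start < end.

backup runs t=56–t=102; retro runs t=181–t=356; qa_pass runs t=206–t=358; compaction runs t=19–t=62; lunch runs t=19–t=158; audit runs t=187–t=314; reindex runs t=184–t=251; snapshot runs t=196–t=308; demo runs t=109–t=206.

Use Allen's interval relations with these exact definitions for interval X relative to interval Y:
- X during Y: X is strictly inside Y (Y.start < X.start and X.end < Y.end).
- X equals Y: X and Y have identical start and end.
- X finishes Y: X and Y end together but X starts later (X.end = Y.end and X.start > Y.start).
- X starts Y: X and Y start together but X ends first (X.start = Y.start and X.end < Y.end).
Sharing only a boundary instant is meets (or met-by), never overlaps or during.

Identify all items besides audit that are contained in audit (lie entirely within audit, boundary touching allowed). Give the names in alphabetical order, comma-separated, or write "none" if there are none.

snapshot

Target audit = [t=187, t=314].
backup [t=56, t=102] → before → no.
compaction [t=19, t=62] → before → no.
demo [t=109, t=206] → overlaps → no.
lunch [t=19, t=158] → before → no.
qa_pass [t=206, t=358] → overlapped-by → no.
reindex [t=184, t=251] → overlaps → no.
retro [t=181, t=356] → contains → no.
snapshot [t=196, t=308] → during → yes.
Result: snapshot.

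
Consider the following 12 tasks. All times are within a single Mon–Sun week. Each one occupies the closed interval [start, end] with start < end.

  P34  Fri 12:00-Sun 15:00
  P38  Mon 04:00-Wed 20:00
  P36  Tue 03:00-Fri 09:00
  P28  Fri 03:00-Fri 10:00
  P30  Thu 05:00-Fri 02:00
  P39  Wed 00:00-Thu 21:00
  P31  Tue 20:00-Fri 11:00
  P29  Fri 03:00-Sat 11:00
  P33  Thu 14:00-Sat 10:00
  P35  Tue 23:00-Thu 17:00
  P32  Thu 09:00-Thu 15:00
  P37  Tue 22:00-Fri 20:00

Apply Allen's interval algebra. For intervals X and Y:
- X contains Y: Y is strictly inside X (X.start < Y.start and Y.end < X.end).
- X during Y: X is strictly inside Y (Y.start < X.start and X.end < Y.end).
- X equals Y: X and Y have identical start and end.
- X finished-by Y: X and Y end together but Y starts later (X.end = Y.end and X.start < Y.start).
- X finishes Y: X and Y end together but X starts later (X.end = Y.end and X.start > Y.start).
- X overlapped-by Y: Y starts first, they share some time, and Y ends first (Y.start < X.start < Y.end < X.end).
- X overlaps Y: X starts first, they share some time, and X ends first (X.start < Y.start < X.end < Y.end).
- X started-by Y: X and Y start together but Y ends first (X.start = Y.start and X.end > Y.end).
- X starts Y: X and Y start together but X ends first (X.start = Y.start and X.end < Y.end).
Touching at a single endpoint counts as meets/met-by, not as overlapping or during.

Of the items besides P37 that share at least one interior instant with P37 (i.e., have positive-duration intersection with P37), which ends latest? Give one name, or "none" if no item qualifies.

P34

Target P37 = [Tue 22:00, Fri 20:00].
P28 [Fri 03:00, Fri 10:00] → during → candidate.
P29 [Fri 03:00, Sat 11:00] → overlapped-by → candidate.
P30 [Thu 05:00, Fri 02:00] → during → candidate.
P31 [Tue 20:00, Fri 11:00] → overlaps → candidate.
P32 [Thu 09:00, Thu 15:00] → during → candidate.
P33 [Thu 14:00, Sat 10:00] → overlapped-by → candidate.
P34 [Fri 12:00, Sun 15:00] → overlapped-by → candidate.
P35 [Tue 23:00, Thu 17:00] → during → candidate.
P36 [Tue 03:00, Fri 09:00] → overlaps → candidate.
P38 [Mon 04:00, Wed 20:00] → overlaps → candidate.
P39 [Wed 00:00, Thu 21:00] → during → candidate.
Among candidates, latest end is Sun 15:00 → P34.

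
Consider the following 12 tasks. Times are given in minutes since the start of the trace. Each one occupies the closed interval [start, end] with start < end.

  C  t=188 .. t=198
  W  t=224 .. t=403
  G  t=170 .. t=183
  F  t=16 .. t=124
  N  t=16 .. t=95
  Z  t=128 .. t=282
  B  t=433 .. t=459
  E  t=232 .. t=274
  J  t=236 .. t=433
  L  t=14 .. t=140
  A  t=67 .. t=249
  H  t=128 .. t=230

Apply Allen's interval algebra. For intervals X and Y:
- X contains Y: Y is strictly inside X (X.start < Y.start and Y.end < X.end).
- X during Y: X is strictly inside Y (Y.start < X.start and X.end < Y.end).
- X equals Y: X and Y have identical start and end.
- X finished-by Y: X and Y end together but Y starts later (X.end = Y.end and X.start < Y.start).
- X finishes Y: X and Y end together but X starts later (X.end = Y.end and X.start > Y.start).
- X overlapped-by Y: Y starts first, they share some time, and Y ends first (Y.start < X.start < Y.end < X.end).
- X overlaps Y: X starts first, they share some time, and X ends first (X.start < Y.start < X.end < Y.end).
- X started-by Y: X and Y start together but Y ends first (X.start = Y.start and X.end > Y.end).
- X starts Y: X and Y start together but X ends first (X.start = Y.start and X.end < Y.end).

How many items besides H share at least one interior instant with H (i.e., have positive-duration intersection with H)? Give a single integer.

6

Target H = [t=128, t=230].
A [t=67, t=249] → contains → counts.
B [t=433, t=459] → after → no.
C [t=188, t=198] → during → counts.
E [t=232, t=274] → after → no.
F [t=16, t=124] → before → no.
G [t=170, t=183] → during → counts.
J [t=236, t=433] → after → no.
L [t=14, t=140] → overlaps → counts.
N [t=16, t=95] → before → no.
W [t=224, t=403] → overlapped-by → counts.
Z [t=128, t=282] → started-by → counts.
Total: 6.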